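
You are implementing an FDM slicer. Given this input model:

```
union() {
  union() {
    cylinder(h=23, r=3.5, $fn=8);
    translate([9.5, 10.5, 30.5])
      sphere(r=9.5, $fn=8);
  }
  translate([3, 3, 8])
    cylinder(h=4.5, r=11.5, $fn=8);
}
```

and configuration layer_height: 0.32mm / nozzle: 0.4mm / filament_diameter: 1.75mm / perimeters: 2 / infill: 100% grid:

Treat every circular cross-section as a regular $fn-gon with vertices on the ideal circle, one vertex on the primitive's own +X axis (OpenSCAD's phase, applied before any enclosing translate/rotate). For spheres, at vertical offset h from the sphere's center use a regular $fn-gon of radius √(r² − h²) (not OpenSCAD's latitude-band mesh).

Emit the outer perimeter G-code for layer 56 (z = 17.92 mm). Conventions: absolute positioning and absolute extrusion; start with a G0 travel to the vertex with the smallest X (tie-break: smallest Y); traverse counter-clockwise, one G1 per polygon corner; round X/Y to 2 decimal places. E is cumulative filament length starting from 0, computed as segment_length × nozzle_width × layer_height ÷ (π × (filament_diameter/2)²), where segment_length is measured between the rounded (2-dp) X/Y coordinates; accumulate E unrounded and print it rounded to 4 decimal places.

G0 X-3.50 Y0.00 Z17.92
G1 X-2.47 Y-2.47 E0.1424
G1 X0.00 Y-3.50 E0.2848
G1 X2.47 Y-2.47 E0.4272
G1 X3.50 Y0.00 E0.5697
G1 X2.47 Y2.47 E0.7121
G1 X0.00 Y3.50 E0.8545
G1 X-2.47 Y2.47 E0.9969
G1 X-3.50 Y0.00 E1.1393

At z = 17.92 mm: the r=3.5 cylinder gives a regular 8-gon of circumradius 3.5 (constant along its height); the sphere at (9.5, 10.5) is not intersected at this z (|z−center|=12.580 > r=9.5); Taking the union: only the r=3.5 cylinder is present, so the union is just that shape — 1 connected region; the cylinder at (3, 3) does not reach this height (z outside [8, 12.5]); Taking the union: only the result so far is present, so the union is just that shape — 1 connected region. The outline is a single polygon with 8 vertices. Extrusion per mm of travel: 0.4 × 0.32 / (π × 0.875²) = 0.053216. Accumulating E over each segment gives final E = 1.1393.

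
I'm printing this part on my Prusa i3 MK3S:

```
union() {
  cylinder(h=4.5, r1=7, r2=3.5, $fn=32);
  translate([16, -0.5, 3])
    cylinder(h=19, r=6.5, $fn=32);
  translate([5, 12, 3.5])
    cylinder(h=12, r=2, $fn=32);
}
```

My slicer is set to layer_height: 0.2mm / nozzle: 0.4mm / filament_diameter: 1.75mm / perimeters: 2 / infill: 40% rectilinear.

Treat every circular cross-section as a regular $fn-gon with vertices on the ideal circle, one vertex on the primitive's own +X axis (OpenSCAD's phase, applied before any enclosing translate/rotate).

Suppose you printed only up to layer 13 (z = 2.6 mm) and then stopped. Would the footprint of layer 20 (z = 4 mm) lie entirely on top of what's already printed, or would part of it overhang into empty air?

Compare the two slices. At z = 2.6: the cone contributes a regular 32-gon of circumradius 4.978 (interpolated between r1=7 and r2=3.5 at t=0.578) (area = (32/2)·4.978²·sin(360°/32) = 77.34 mm²); the cylinder at (16, -0.5) is not intersected at this z (z outside [3, 22]); the cylinder at (5, 12) is not intersected at this z (z outside [3.5, 15.5]); Combining (union): only the cone is present, so the union is just that shape — area = 77.34 mm². At z = 4: the cone (r1=7→r2=3.5) has section circumradius 3.889 here — a regular 32-gon (area = (32/2)·3.889²·sin(360°/32) = 47.21 mm²); the cylinder at (16, -0.5): section is a regular 32-gon, circumradius r=6.5 (area = (32/2)·6.500²·sin(360°/32) = 131.88 mm²); the r=2 cylinder at (5, 12) gives a regular 32-gon of circumradius 2 (constant along its height) (area = (32/2)·2.000²·sin(360°/32) = 12.49 mm²); Taking the union: the 3 present regions are separate (no shared area or edge), so areas and boundary lengths simply add and each stays a separate island — area = 191.57 mm². Checking containment: at z = 4 the cross-section extends beyond the z = 2.6 cross-section by about 144.37 mm².

part overhangs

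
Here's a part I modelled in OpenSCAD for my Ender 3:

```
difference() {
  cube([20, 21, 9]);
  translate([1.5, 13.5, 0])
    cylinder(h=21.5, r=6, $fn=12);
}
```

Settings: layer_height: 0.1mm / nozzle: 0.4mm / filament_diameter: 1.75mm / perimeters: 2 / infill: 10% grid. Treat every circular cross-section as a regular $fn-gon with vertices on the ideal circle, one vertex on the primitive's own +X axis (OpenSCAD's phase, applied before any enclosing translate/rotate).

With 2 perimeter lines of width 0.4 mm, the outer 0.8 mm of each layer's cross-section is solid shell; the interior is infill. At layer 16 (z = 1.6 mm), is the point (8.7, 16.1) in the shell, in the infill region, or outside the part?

At z = 1.6 mm: the cube (footprint 20×21) is included at this height; the cylinder at (1.5, 13.5): section is a regular 12-gon, circumradius r=6; After the difference (first − rest): starting from the 20×21 cube, the r=6 cylinder at (1.5, 13.5) partially overlaps it — only the 71.40 mm² overlap (of its 108.00 mm²) is removed, clipping the outline — 1 connected region. Overall, the cross-section is a single solid region. The nearest boundary edge runs (7.50, 13.50)→(6.70, 16.50); distance from the point to it = 1.83 mm. The point is inside the cross-section and 1.83 mm from the nearest boundary — more than the 0.8 mm shell width (2 × 0.4), so it's in the infill interior.

infill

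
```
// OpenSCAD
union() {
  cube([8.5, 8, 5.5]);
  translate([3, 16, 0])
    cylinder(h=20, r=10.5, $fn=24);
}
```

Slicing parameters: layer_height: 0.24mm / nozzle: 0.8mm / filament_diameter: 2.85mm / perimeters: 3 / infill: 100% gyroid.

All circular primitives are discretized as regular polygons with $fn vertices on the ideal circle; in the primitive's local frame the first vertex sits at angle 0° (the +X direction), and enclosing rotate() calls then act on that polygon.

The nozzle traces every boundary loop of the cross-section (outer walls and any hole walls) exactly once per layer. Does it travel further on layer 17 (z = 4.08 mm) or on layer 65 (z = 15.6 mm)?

layer 17 (z = 4.08 mm)

Layer 17 (z = 4.08): the 8.5×8 cube contributes its full rectangle (perimeter 33.00 mm); the r=10.5 cylinder at (3, 16) gives a regular 24-gon of circumradius 10.5 (constant along its height) (perimeter = 2·24·10.500·sin(180°/24) = 65.79 mm); Taking the union: the regions partially overlap (shared area 17.55 mm²), so the edge portions inside another operand are dropped and the merged outline is re-measured after clipping — boundary = 78.51 mm. So its perimeter = 78.51 mm. Layer 65 (z = 15.6): the cube is absent (z outside [0, 5.5]); the r=10.5 cylinder at (3, 16) gives a regular 24-gon of circumradius 10.5 (constant along its height) (perimeter = 2·24·10.500·sin(180°/24) = 65.79 mm); Combining (union): only the r=10.5 cylinder at (3, 16) is present, so the union is just that shape — boundary = 65.79 mm. So its perimeter = 65.79 mm. Layer 17 is larger (78.51 vs 65.79 mm).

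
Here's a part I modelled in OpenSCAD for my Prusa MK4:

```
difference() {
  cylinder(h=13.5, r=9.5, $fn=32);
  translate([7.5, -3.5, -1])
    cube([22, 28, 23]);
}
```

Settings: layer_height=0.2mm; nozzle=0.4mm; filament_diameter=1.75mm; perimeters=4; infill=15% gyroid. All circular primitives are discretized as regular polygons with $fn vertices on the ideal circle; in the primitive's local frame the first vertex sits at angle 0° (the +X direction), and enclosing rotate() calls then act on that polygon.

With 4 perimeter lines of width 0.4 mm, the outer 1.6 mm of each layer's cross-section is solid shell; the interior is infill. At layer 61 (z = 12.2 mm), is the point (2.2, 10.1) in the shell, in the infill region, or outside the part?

outside

At z = 12.2 mm: the r=9.5 cylinder gives a regular 32-gon of circumradius 9.5 (constant along its height); the 22×28 cube at (7.5, -3.5) contributes its full rectangle; After the difference (first − rest): starting from the r=9.5 cylinder, the 22×28 cube at (7.5, -3.5) partially overlaps it — only the 13.89 mm² overlap (of its 616.00 mm²) is removed, clipping the outline — 1 connected region. Overall, the cross-section is a single solid region. The nearest boundary edge runs (1.85, 9.32)→(3.64, 8.78); distance from the point to it = 0.85 mm. The point is not inside any of the regions above, so it lies outside the cross-section (0.85 mm from the nearest boundary).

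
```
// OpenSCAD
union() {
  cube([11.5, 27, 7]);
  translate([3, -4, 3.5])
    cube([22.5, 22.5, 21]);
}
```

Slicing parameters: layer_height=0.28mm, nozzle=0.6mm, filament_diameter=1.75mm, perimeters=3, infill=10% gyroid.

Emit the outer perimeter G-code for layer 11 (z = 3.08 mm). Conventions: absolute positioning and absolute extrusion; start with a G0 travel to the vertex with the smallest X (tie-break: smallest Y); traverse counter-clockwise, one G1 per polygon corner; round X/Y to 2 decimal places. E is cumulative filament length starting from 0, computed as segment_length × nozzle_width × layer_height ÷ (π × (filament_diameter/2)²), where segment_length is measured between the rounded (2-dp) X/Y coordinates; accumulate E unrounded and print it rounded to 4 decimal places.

At z = 3.08 mm: the cube (footprint 11.5×27) is included at this height; the cube at (3, -4) is not intersected at this z (z outside [3.5, 24.5]); Merging all regions: only the 11.5×27 cube is present, so the union is just that shape — 1 connected region. The outline is a single polygon with 4 vertices. Extrusion per mm of travel: 0.6 × 0.28 / (π × 0.875²) = 0.069846. Accumulating E over each segment gives final E = 5.3782.

G0 X0.00 Y0.00 Z3.08
G1 X11.50 Y0.00 E0.8032
G1 X11.50 Y27.00 E2.6891
G1 X0.00 Y27.00 E3.4923
G1 X0.00 Y0.00 E5.3782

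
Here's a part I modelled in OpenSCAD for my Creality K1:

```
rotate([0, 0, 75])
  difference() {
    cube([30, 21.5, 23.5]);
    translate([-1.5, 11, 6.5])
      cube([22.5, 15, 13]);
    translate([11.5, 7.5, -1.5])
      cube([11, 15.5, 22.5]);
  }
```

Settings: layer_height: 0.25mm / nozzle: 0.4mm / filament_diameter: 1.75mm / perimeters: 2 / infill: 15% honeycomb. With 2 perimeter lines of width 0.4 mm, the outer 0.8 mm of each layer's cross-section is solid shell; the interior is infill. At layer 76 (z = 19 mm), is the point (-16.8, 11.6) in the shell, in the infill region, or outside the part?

outside

At z = 19 mm: the cube is present — its section is the full 30×21.5 rectangle; the cube at (-1.5, 11) (footprint 22.5×15) is included at this height; the cube at (11.5, 7.5) (footprint 11×15.5) is included at this height; After the difference (first − rest): starting from the 30×21.5 cube, the 22.5×15 cube at (-1.5, 11) partially overlaps it — only the 220.50 mm² overlap (of its 337.50 mm²) is removed, clipping the outline; the 11×15.5 cube at (11.5, 7.5) partially overlaps it — only the 54.25 mm² overlap (of its 170.50 mm²) is removed, clipping the outline — 1 connected region; (rotated 75° about Z; rotation is an isometry so areas/perimeters/island counts are preserved). Overall, the cross-section is a single solid region. Undo the 75° rotation: the query point maps to (6.857, 19.230) in the un-rotated model frame. The nearest boundary edge runs (0.00, 11.00)→(11.50, 11.00); distance from the point to it = 8.23 mm. The point is not inside any of the regions above, so it lies outside the cross-section (8.23 mm from the nearest boundary).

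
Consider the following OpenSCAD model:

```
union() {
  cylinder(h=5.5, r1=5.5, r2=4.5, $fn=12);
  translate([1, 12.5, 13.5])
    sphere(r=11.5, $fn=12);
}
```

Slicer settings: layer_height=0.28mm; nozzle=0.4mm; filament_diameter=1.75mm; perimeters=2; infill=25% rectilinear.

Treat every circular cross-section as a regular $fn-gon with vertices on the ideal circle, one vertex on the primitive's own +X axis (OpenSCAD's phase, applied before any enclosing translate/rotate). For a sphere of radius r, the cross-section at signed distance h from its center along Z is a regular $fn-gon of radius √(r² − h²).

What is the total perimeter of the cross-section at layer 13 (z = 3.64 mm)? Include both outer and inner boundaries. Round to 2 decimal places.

66.82 mm

At z = 3.64 mm: the cone contributes a regular 12-gon of circumradius 4.838 (interpolated between r1=5.5 and r2=4.5 at t=0.662) (perimeter = 2·12·4.838·sin(180°/12) = 30.05 mm); the sphere at (1, 12.5): section is a regular 12-gon, circumradius = √(r²−h²) = √(11.5²−9.86²) = 5.919 (perimeter = 2·12·5.919·sin(180°/12) = 36.76 mm); Combining (union): the 2 present regions are separate (no shared area or edge), so areas and boundary lengths simply add and each stays a separate island — boundary = 66.82 mm. Overall, the cross-section has 2 separate islands. Total boundary length (outer) = 66.82 mm.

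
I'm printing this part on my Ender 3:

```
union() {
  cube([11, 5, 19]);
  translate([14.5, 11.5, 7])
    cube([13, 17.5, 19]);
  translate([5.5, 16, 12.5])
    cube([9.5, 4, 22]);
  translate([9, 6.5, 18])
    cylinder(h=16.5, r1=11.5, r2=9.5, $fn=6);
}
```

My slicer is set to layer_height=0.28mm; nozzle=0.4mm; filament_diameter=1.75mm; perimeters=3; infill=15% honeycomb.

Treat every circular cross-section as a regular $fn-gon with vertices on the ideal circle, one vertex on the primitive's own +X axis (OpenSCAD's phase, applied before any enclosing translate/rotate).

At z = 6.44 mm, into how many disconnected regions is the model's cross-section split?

1

At z = 6.44 mm: the cube is present — its section is the full 11×5 rectangle; the cube at (14.5, 11.5) does not reach this height (z outside [7, 26]); the cube at (5.5, 16) does not reach this height (z outside [12.5, 34.5]); the cone at (9, 6.5) is absent (z outside [18, 34.5]); Taking the union: only the 11×5 cube is present, so the union is just that shape — 1 connected region. The result has 1 disconnected region.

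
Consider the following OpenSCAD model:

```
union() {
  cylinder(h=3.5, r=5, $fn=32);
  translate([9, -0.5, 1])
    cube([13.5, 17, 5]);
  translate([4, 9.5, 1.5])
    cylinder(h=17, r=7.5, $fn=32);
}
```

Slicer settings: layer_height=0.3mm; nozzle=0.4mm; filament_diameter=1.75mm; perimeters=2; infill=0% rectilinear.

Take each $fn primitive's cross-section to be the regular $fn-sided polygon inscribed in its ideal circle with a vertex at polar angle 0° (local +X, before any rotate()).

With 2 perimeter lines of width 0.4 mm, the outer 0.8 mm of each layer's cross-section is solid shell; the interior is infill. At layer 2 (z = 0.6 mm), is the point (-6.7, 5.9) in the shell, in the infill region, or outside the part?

outside

At z = 0.6 mm: the r=5 cylinder gives a regular 32-gon of circumradius 5 (constant along its height); the cube at (9, -0.5) is not intersected at this z (z outside [1, 6]); the cylinder at (4, 9.5) is not intersected at this z (z outside [1.5, 18.5]); Merging all regions: only the r=5 cylinder is present, so the union is just that shape — 1 connected region. Overall, the cross-section is a single solid region. The nearest boundary edge runs (-3.54, 3.54)→(-4.16, 2.78); distance from the point to it = 3.95 mm. The point is not inside any of the regions above, so it lies outside the cross-section (3.95 mm from the nearest boundary).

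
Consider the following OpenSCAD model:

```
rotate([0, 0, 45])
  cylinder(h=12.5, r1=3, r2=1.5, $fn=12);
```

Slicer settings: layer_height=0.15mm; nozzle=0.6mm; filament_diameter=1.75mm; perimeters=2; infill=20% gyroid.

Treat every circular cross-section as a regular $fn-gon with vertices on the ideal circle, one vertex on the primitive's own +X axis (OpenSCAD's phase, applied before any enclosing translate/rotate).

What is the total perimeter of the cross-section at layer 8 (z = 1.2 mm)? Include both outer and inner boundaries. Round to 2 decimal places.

17.74 mm

At z = 1.2 mm: the cone contributes a regular 12-gon of circumradius 2.856 (interpolated between r1=3 and r2=1.5 at t=0.096) (perimeter = 2·12·2.856·sin(180°/12) = 17.74 mm); (rotated 45° about Z; rotation is an isometry so areas/perimeters/island counts are preserved). Overall, the cross-section is a single solid region. Total boundary length (outer) = 17.74 mm.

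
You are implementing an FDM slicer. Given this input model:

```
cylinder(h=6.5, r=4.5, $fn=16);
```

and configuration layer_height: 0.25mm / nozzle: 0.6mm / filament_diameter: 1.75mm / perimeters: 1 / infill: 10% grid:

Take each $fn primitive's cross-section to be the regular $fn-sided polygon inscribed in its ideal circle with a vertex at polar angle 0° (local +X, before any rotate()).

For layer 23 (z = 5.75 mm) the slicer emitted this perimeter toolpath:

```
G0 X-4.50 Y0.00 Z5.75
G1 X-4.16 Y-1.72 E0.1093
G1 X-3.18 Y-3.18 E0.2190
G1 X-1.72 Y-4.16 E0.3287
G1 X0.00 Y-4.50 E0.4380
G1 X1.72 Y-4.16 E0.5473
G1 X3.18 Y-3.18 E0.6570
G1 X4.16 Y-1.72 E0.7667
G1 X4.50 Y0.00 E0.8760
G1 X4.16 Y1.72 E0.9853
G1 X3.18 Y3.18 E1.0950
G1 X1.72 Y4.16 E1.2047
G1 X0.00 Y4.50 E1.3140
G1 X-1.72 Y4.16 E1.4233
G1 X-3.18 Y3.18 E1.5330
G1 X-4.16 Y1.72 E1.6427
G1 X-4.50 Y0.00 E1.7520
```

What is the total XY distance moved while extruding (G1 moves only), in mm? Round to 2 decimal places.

28.09 mm

Sum the Euclidean lengths of each G1 segment: total = 28.09 mm.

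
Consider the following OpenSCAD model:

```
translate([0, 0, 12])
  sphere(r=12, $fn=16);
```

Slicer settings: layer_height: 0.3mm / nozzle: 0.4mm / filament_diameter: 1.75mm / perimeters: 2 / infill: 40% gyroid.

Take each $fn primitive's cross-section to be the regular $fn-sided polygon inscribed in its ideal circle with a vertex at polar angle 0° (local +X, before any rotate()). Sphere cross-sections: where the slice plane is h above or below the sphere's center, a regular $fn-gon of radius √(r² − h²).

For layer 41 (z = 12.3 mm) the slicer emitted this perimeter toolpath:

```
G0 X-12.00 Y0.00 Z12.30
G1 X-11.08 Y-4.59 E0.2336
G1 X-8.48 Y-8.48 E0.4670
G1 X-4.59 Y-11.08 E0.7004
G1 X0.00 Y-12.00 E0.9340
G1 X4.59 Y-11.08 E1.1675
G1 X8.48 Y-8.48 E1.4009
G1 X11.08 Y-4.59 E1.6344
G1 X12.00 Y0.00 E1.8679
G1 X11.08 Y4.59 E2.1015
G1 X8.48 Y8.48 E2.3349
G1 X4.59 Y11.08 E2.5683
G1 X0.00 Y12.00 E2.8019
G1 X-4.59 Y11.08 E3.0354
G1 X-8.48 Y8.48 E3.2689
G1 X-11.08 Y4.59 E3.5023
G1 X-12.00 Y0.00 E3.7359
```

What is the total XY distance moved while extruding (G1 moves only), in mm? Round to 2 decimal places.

74.88 mm

Sum the Euclidean lengths of each G1 segment: total = 74.88 mm.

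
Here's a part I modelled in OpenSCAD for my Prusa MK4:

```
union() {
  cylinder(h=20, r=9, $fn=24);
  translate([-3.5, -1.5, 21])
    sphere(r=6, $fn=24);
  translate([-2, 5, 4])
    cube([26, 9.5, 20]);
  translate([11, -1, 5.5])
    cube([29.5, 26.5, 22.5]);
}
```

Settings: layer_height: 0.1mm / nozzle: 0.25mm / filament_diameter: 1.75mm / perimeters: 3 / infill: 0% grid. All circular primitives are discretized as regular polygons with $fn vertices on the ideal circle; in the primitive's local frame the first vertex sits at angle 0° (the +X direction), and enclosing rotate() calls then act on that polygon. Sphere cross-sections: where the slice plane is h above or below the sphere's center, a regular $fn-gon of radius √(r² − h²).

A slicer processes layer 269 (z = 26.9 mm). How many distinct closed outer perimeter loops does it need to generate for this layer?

2

At z = 26.9 mm: the cylinder does not reach this height (z outside [0, 20]); the sphere at (-3.5, -1.5): section is a regular 24-gon, circumradius = √(r²−h²) = √(6²−5.9²) = 1.091; the cube at (-2, 5) is absent (z outside [4, 24]); the cube at (11, -1) is present — its section is the full 29.5×26.5 rectangle; Merging all regions: the 2 present regions are separate (no shared area or edge), so areas and boundary lengths simply add and each stays a separate island — 2 connected regions. The result has 2 disconnected regions.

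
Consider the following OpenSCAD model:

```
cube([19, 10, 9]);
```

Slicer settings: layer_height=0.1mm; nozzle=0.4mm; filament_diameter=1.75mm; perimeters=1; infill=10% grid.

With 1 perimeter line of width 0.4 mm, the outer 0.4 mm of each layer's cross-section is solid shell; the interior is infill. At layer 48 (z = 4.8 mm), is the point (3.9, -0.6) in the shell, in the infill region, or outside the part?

At z = 4.8 mm: the cube is present — its section is the full 19×10 rectangle. Overall, the cross-section is a single solid region. The nearest boundary edge runs (0.00, 0.00)→(19.00, 0.00); distance from the point to it = 0.60 mm. The point is not inside any of the regions above, so it lies outside the cross-section (0.60 mm from the nearest boundary).

outside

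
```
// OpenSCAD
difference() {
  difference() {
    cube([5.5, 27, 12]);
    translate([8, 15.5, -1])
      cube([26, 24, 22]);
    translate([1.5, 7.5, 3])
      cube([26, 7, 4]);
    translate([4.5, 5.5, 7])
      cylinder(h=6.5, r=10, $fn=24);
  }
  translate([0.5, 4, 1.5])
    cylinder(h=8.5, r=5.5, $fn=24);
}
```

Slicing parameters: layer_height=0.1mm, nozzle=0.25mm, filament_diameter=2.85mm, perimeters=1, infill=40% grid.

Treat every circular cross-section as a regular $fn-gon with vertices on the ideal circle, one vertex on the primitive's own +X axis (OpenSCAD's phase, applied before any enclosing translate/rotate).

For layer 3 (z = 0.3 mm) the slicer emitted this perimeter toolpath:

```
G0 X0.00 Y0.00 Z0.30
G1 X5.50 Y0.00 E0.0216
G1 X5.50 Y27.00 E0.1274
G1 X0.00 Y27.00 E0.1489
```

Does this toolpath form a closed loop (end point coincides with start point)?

Start point (G0): (0.00, 0.00). End point (last G1): the path does not return to the start — open.

no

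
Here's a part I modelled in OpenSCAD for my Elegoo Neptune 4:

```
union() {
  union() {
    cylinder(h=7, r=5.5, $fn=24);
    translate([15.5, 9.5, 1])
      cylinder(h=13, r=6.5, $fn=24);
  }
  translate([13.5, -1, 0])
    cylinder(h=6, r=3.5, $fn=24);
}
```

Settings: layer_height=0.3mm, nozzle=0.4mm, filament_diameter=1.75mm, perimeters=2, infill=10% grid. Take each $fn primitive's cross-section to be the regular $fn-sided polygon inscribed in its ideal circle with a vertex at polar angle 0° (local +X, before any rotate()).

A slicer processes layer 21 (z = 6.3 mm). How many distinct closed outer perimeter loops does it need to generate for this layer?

At z = 6.3 mm: the cylinder: section is a regular 24-gon, circumradius r=5.5; the r=6.5 cylinder at (15.5, 9.5) contributes a regular 24-gon of circumradius 6.5; Merging all regions: the 2 present regions are separate (no shared area or edge), so areas and boundary lengths simply add and each stays a separate island — 2 connected regions; the cylinder at (13.5, -1) does not reach this height (z outside [0, 6]); Merging all regions: only the result so far is present, so the union is just that shape — 2 connected regions. The result has 2 disconnected regions.

2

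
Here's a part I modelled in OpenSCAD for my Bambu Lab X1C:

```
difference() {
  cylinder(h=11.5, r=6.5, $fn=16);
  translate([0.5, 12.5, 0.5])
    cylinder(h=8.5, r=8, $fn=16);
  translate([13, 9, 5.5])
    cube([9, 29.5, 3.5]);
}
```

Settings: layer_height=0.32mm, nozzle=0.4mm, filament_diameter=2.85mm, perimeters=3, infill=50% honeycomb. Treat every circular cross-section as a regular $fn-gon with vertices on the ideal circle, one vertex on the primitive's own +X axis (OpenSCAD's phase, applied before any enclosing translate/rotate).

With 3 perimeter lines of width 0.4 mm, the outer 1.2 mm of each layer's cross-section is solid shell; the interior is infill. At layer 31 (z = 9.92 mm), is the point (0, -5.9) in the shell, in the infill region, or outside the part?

At z = 9.92 mm: the r=6.5 cylinder gives a regular 16-gon of circumradius 6.5 (constant along its height); the cylinder at (0.5, 12.5) does not reach this height (z outside [0.5, 9]); the cube at (13, 9) is not intersected at this z (z outside [5.5, 9]); Taking the first minus the rest: none of the subtracted shapes is present at this height, so the r=6.5 cylinder is unchanged — 1 connected region. Overall, the cross-section is a single solid region. The nearest boundary edge runs (-0.00, -6.50)→(2.49, -6.01); distance from the point to it = 0.59 mm. The point is inside the cross-section, 0.59 mm from the nearest boundary — within the 1.2 mm shell band (3 × 0.4).

shell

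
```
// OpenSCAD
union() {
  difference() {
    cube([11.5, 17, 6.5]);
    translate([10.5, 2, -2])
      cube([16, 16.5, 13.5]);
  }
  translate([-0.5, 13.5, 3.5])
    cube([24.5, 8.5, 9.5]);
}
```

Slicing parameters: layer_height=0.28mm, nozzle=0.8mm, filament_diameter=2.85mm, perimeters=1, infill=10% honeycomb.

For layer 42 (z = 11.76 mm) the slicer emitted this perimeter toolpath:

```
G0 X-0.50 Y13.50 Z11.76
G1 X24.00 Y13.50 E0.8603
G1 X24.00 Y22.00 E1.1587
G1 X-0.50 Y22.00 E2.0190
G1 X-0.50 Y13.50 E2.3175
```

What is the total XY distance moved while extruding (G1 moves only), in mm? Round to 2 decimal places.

66.00 mm

Sum the Euclidean lengths of each G1 segment: total = 66.00 mm.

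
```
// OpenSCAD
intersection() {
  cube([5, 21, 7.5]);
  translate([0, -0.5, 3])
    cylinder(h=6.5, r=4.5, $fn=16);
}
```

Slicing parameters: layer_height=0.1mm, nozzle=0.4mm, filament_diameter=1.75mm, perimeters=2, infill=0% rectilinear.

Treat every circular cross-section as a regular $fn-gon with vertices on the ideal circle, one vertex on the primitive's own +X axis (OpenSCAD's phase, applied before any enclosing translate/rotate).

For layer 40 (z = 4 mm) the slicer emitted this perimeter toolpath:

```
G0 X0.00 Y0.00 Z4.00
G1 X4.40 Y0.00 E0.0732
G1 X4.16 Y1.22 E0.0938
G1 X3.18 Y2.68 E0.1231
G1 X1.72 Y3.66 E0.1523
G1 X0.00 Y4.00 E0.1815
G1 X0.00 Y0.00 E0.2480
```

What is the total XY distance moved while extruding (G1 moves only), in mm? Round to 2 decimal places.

14.91 mm

Sum the Euclidean lengths of each G1 segment: total = 14.91 mm.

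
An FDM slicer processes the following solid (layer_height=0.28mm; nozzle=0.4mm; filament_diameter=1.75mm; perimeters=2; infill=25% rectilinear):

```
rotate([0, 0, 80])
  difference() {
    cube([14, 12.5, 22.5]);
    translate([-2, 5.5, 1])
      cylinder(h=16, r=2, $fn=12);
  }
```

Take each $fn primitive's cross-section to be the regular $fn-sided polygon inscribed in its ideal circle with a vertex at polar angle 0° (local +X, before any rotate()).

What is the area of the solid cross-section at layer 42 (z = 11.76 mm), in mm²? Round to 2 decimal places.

175.00 mm²

At z = 11.76 mm: the cube (footprint 14×12.5) is included at this height (area 175.00 mm²); the r=2 cylinder at (-2, 5.5) gives a regular 12-gon of circumradius 2 (constant along its height) (area = (12/2)·2.000²·sin(360°/12) = 12.00 mm²); Subtracting the remaining from the first: starting from the 14×12.5 cube (175.00 mm²), the r=2 cylinder at (-2, 5.5) misses the remaining region (no effect) — area = 175.00 mm²; (rotated 80° about Z; rotation is an isometry so areas/perimeters/island counts are preserved). Overall, the cross-section is a single solid region. Net area = 175.00 mm².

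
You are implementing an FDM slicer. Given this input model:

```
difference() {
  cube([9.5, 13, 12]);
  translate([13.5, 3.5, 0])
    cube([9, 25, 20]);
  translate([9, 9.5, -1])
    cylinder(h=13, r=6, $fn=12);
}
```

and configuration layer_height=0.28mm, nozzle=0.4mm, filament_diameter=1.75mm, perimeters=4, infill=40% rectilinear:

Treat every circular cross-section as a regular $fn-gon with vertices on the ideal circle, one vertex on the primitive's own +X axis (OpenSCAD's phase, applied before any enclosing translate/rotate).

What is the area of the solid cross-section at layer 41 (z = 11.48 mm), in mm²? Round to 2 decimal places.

At z = 11.48 mm: the cube is present — its section is the full 9.5×13 rectangle (area 123.50 mm²); the 9×25 cube at (13.5, 3.5) contributes its full rectangle (area 225.00 mm²); the r=6 cylinder at (9, 9.5) contributes a regular 12-gon of circumradius 6 (area = (12/2)·6.000²·sin(360°/12) = 108.00 mm²); Subtracting the remaining from the first: starting from the 9.5×13 cube (123.50 mm²), the 9×25 cube at (13.5, 3.5) misses the remaining region (no effect); the r=6 cylinder at (9, 9.5) partially overlaps it — only the 50.98 mm² overlap (of its 108.00 mm²) is removed, clipping the outline — area = 72.52 mm². Overall, the cross-section is a single solid region. Net area = 72.52 mm².

72.52 mm²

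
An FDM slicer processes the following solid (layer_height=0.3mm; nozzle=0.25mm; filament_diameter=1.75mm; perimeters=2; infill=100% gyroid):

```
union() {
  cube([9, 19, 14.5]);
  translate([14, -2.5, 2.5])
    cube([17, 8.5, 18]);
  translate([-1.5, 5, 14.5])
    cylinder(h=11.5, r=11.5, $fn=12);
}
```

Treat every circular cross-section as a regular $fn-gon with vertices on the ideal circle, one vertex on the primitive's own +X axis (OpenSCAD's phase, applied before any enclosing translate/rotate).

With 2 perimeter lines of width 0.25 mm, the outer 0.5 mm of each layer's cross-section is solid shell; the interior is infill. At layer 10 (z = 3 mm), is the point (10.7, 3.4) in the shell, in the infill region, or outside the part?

outside

At z = 3 mm: the cube (footprint 9×19) is included at this height; the 17×8.5 cube at (14, -2.5) contributes its full rectangle; the cylinder at (-1.5, 5) is absent (z outside [14.5, 26]); Merging all regions: the 2 present regions are separate (no shared area or edge), so areas and boundary lengths simply add and each stays a separate island — 2 connected regions. Overall, the cross-section has 2 separate islands. The nearest boundary edge runs (9.00, 19.00)→(9.00, 0.00); distance from the point to it = 1.70 mm. The point is not inside any of the regions above, so it lies outside the cross-section (1.70 mm from the nearest boundary).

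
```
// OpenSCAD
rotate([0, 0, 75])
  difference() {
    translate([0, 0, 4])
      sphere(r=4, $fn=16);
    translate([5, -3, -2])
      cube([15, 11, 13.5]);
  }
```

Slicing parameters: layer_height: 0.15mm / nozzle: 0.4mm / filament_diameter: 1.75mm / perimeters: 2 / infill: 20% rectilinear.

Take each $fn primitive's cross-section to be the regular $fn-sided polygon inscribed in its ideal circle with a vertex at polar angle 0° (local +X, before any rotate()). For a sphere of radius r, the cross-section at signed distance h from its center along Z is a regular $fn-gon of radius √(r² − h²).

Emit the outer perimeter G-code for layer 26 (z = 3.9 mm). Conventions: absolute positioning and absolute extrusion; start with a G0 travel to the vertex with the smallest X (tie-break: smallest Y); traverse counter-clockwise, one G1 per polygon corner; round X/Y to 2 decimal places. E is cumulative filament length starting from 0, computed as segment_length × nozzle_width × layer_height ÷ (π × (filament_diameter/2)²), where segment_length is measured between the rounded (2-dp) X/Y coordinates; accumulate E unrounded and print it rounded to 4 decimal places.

At z = 3.9 mm: the sphere: section is a regular 16-gon, circumradius = √(r²−h²) = √(4²−0.1²) = 3.999; the cube at (5, -3) is present — its section is the full 15×11 rectangle; Taking the first minus the rest: starting from the r=4 sphere, the 15×11 cube at (5, -3) misses the remaining region (no effect) — 1 connected region; (whole slice rotated 75° about Z — lengths, areas and connectivity unchanged). The outline is a single polygon with 16 vertices. Extrusion per mm of travel: 0.4 × 0.15 / (π × 0.875²) = 0.024945. Accumulating E over each segment gives final E = 0.6221.

G0 X-3.96 Y-0.52 Z3.90
G1 X-3.46 Y-2.00 E0.0390
G1 X-2.43 Y-3.17 E0.0779
G1 X-1.03 Y-3.86 E0.1168
G1 X0.52 Y-3.96 E0.1555
G1 X2.00 Y-3.46 E0.1945
G1 X3.17 Y-2.43 E0.2334
G1 X3.86 Y-1.03 E0.2723
G1 X3.96 Y0.52 E0.3111
G1 X3.46 Y2.00 E0.3500
G1 X2.43 Y3.17 E0.3889
G1 X1.03 Y3.86 E0.4279
G1 X-0.52 Y3.96 E0.4666
G1 X-2.00 Y3.46 E0.5056
G1 X-3.17 Y2.43 E0.5444
G1 X-3.86 Y1.03 E0.5834
G1 X-3.96 Y-0.52 E0.6221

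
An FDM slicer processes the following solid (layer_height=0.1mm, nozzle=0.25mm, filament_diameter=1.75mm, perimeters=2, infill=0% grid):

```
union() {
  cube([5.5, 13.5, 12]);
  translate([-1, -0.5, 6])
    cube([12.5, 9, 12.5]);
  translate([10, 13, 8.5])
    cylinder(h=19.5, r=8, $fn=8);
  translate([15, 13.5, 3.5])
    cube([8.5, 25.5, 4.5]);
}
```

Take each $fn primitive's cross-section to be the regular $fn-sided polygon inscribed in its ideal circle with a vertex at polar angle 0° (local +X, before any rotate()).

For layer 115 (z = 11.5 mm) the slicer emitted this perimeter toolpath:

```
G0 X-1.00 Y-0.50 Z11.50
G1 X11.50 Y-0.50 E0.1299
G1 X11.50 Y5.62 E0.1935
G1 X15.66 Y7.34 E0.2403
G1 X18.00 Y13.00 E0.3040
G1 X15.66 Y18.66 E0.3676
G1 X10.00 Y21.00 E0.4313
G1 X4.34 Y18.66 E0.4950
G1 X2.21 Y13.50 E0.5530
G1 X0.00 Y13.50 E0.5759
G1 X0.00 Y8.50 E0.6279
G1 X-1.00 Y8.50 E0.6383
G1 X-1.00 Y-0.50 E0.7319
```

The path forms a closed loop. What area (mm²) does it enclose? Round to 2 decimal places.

Apply the shoelace formula to the sequence of (X, Y) vertices; enclosed area = 289.60 mm².

289.60 mm²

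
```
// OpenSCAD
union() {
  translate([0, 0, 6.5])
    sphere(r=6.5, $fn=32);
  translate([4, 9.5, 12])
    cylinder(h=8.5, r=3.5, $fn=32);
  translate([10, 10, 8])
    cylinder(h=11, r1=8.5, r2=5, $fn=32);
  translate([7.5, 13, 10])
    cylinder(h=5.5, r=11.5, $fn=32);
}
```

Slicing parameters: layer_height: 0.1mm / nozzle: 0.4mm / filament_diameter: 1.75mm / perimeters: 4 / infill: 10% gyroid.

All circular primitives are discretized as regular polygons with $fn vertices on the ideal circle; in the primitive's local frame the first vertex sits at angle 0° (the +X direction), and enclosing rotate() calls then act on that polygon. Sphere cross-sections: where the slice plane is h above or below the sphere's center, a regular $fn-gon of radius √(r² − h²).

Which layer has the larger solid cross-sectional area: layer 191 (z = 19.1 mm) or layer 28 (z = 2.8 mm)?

layer 28 (z = 2.8 mm)

Layer 191 (z = 19.1): the sphere does not reach this height (|z−center|=12.600 > r=6.5); the r=3.5 cylinder at (4, 9.5) gives a regular 32-gon of circumradius 3.5 (constant along its height) (area = (32/2)·3.500²·sin(360°/32) = 38.24 mm²); the cone at (10, 10) is not intersected at this z (z outside [8, 19]); the cylinder at (7.5, 13) is not intersected at this z (z outside [10, 15.5]); Combining (union): only the r=3.5 cylinder at (4, 9.5) is present, so the union is just that shape — area = 38.24 mm². So its area = 38.24 mm². Layer 28 (z = 2.8): the r=6.5 sphere contributes a regular 32-gon of circumradius √(6.5²−3.7²) = 5.344 (area = (32/2)·5.344²·sin(360°/32) = 89.15 mm²); the cylinder at (4, 9.5) does not reach this height (z outside [12, 20.5]); the cone at (10, 10) is not intersected at this z (z outside [8, 19]); the cylinder at (7.5, 13) is absent (z outside [10, 15.5]); Combining (union): only the r=6.5 sphere is present, so the union is just that shape — area = 89.15 mm². So its area = 89.15 mm². Layer 28 is larger (89.15 vs 38.24 mm²).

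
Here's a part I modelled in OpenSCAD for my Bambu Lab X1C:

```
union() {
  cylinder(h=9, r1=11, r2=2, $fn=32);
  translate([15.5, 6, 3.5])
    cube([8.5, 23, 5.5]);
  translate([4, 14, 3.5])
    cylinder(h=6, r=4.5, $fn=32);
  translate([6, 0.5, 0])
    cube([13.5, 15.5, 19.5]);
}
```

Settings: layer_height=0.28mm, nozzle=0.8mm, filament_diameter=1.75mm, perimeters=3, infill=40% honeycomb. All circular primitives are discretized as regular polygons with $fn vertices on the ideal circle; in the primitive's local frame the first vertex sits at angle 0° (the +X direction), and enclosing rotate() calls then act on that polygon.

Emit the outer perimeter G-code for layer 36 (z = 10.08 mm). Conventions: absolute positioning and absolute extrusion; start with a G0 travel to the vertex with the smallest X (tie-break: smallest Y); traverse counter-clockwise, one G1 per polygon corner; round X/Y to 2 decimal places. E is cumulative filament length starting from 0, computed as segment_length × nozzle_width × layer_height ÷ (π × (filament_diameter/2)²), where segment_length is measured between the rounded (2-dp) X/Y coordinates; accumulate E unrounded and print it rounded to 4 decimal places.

At z = 10.08 mm: the cone is absent (z outside [0, 9]); the cube at (15.5, 6) is absent (z outside [3.5, 9]); the cylinder at (4, 14) does not reach this height (z outside [3.5, 9.5]); the 13.5×15.5 cube at (6, 0.5) contributes its full rectangle; Combining (union): only the 13.5×15.5 cube at (6, 0.5) is present, so the union is just that shape — 1 connected region. The outline is a single polygon with 4 vertices. Extrusion per mm of travel: 0.8 × 0.28 / (π × 0.875²) = 0.093128. Accumulating E over each segment gives final E = 5.4014.

G0 X6.00 Y0.50 Z10.08
G1 X19.50 Y0.50 E1.2572
G1 X19.50 Y16.00 E2.7007
G1 X6.00 Y16.00 E3.9580
G1 X6.00 Y0.50 E5.4014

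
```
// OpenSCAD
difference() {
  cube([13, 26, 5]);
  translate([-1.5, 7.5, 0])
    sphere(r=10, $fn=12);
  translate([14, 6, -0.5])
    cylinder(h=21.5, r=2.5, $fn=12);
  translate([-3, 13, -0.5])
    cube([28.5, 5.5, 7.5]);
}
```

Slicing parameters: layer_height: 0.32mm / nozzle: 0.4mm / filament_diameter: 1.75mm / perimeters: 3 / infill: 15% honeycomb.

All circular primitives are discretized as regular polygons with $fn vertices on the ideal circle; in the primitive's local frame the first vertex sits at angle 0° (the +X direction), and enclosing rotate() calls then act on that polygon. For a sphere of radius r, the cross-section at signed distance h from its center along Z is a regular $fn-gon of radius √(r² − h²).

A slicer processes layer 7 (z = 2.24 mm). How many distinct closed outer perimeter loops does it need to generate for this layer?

2

At z = 2.24 mm: the cube is present — its section is the full 13×26 rectangle; the r=10 sphere at (-1.5, 7.5) slices to a regular 12-gon of circumradius 9.746 (√(r²−h²) with h=2.24 from center); the r=2.5 cylinder at (14, 6) gives a regular 12-gon of circumradius 2.5 (constant along its height); the 28.5×5.5 cube at (-3, 13) contributes its full rectangle; Subtracting the remaining from the first: starting from the 13×26 cube, the r=10 sphere at (-1.5, 7.5) partially overlaps it — only the 108.70 mm² overlap (of its 284.95 mm²) is removed, clipping the outline; the r=2.5 cylinder at (14, 6) partially overlaps it — only the 4.64 mm² overlap (of its 18.75 mm²) is removed, clipping the outline; the 28.5×5.5 cube at (-3, 13) partially overlaps it — only the 55.74 mm² overlap (of its 156.75 mm²) is removed, clipping the outline — 2 connected regions. The result has 2 disconnected regions.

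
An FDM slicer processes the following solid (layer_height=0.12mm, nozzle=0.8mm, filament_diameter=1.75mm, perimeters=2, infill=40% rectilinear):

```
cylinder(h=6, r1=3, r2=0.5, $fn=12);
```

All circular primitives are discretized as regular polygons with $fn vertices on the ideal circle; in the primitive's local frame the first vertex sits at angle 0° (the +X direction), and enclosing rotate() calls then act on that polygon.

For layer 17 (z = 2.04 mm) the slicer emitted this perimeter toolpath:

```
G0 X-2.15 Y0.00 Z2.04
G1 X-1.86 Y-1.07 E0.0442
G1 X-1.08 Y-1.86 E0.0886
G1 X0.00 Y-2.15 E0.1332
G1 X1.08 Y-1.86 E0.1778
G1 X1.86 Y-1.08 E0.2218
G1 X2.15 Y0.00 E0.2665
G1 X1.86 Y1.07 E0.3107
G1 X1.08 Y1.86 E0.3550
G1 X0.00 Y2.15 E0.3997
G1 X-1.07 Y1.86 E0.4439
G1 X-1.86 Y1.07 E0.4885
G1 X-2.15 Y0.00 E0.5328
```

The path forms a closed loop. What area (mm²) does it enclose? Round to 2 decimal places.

Apply the shoelace formula to the sequence of (X, Y) vertices; enclosed area = 13.85 mm².

13.85 mm²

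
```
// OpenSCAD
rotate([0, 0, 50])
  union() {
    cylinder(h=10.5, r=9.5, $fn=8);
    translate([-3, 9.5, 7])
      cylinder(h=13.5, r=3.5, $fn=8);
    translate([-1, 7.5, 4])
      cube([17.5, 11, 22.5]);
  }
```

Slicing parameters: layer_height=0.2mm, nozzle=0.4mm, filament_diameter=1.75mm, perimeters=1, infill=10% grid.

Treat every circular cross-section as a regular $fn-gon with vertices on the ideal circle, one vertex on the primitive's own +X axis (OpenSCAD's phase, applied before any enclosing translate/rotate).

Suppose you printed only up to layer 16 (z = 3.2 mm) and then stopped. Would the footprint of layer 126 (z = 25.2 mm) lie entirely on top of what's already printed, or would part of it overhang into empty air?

part overhangs

Compare the two slices. At z = 3.2: the r=9.5 cylinder gives a regular 8-gon of circumradius 9.5 (constant along its height) (area = (8/2)·9.500²·sin(360°/8) = 255.27 mm²); the cylinder at (-3, 9.5) is absent (z outside [7, 20.5]); the cube at (-1, 7.5) is not intersected at this z (z outside [4, 26.5]); Merging all regions: only the r=9.5 cylinder is present, so the union is just that shape — area = 255.27 mm²; (rotated 50° about Z; rotation is an isometry so areas/perimeters/island counts are preserved). At z = 25.2: the cylinder is absent (z outside [0, 10.5]); the cylinder at (-3, 9.5) is absent (z outside [7, 20.5]); the cube at (-1, 7.5) (footprint 17.5×11) is included at this height (area 192.50 mm²); Merging all regions: only the 17.5×11 cube at (-1, 7.5) is present, so the union is just that shape — area = 192.50 mm²; (whole slice rotated 50° about Z — lengths, areas and connectivity unchanged). Checking containment: at z = 25.2 the cross-section extends beyond the z = 3.2 cross-section by about 185.88 mm².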